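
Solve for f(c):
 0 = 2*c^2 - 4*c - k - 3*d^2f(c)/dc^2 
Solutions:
 f(c) = C1 + C2*c + c^4/18 - 2*c^3/9 - c^2*k/6


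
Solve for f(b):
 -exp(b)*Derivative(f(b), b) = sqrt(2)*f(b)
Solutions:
 f(b) = C1*exp(sqrt(2)*exp(-b))


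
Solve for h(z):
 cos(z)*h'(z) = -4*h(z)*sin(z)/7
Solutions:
 h(z) = C1*cos(z)^(4/7)


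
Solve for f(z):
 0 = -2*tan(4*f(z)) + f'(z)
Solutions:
 f(z) = -asin(C1*exp(8*z))/4 + pi/4
 f(z) = asin(C1*exp(8*z))/4


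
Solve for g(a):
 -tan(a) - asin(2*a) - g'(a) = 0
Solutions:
 g(a) = C1 - a*asin(2*a) - sqrt(1 - 4*a^2)/2 + log(cos(a))


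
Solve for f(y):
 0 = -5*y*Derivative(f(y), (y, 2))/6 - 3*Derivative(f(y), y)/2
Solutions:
 f(y) = C1 + C2/y^(4/5)


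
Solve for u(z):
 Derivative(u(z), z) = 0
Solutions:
 u(z) = C1


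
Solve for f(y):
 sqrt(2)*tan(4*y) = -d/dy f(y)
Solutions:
 f(y) = C1 + sqrt(2)*log(cos(4*y))/4


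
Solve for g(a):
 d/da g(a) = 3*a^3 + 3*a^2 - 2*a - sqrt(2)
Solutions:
 g(a) = C1 + 3*a^4/4 + a^3 - a^2 - sqrt(2)*a


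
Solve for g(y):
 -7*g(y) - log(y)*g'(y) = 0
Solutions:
 g(y) = C1*exp(-7*li(y))


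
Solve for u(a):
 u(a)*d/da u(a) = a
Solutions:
 u(a) = -sqrt(C1 + a^2)
 u(a) = sqrt(C1 + a^2)


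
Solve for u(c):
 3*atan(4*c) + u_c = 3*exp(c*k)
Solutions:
 u(c) = C1 - 3*c*atan(4*c) + 3*Piecewise((exp(c*k)/k, Ne(k, 0)), (c, True)) + 3*log(16*c^2 + 1)/8


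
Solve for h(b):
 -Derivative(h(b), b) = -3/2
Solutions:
 h(b) = C1 + 3*b/2


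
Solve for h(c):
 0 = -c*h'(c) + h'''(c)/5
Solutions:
 h(c) = C1 + Integral(C2*airyai(5^(1/3)*c) + C3*airybi(5^(1/3)*c), c)


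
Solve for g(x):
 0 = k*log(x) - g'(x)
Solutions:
 g(x) = C1 + k*x*log(x) - k*x


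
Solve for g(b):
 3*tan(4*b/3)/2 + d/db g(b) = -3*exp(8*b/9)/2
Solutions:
 g(b) = C1 - 27*exp(8*b/9)/16 + 9*log(cos(4*b/3))/8


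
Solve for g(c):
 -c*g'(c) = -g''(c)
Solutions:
 g(c) = C1 + C2*erfi(sqrt(2)*c/2)


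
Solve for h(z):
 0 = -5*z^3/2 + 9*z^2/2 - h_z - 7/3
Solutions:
 h(z) = C1 - 5*z^4/8 + 3*z^3/2 - 7*z/3


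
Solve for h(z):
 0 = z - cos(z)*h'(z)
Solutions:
 h(z) = C1 + Integral(z/cos(z), z)


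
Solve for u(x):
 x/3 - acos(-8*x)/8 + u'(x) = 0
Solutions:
 u(x) = C1 - x^2/6 + x*acos(-8*x)/8 + sqrt(1 - 64*x^2)/64


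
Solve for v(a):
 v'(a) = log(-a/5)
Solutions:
 v(a) = C1 + a*log(-a) + a*(-log(5) - 1)


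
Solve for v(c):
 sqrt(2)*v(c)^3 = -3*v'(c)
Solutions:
 v(c) = -sqrt(6)*sqrt(-1/(C1 - sqrt(2)*c))/2
 v(c) = sqrt(6)*sqrt(-1/(C1 - sqrt(2)*c))/2


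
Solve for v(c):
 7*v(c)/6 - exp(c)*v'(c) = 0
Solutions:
 v(c) = C1*exp(-7*exp(-c)/6)


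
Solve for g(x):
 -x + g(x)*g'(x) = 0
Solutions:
 g(x) = -sqrt(C1 + x^2)
 g(x) = sqrt(C1 + x^2)


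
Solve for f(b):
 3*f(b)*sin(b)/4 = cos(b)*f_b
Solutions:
 f(b) = C1/cos(b)^(3/4)


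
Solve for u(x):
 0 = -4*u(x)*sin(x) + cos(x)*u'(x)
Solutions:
 u(x) = C1/cos(x)^4


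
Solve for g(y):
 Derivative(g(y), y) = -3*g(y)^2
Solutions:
 g(y) = 1/(C1 + 3*y)


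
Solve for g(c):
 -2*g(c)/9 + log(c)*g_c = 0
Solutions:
 g(c) = C1*exp(2*li(c)/9)


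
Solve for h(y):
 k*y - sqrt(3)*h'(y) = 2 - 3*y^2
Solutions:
 h(y) = C1 + sqrt(3)*k*y^2/6 + sqrt(3)*y^3/3 - 2*sqrt(3)*y/3


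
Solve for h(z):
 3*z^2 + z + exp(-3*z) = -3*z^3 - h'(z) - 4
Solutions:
 h(z) = C1 - 3*z^4/4 - z^3 - z^2/2 - 4*z + exp(-3*z)/3


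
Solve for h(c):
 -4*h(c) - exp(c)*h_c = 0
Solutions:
 h(c) = C1*exp(4*exp(-c))


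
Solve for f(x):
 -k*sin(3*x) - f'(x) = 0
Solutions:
 f(x) = C1 + k*cos(3*x)/3


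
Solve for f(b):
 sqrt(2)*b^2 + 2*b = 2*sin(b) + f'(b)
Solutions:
 f(b) = C1 + sqrt(2)*b^3/3 + b^2 + 2*cos(b)


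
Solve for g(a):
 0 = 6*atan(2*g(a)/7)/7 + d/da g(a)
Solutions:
 Integral(1/atan(2*_y/7), (_y, g(a))) = C1 - 6*a/7


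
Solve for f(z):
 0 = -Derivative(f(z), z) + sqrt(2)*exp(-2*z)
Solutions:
 f(z) = C1 - sqrt(2)*exp(-2*z)/2


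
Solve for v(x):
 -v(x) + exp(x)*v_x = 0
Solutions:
 v(x) = C1*exp(-exp(-x))


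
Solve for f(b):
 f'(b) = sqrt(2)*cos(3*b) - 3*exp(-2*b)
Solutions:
 f(b) = C1 + sqrt(2)*sin(3*b)/3 + 3*exp(-2*b)/2


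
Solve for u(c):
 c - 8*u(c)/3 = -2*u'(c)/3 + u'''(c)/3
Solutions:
 u(c) = C1*exp(6^(1/3)*c*(6^(1/3)/(sqrt(318) + 18)^(1/3) + (sqrt(318) + 18)^(1/3))/6)*sin(2^(1/3)*3^(1/6)*c*(-3^(2/3)*(sqrt(318) + 18)^(1/3) + 3*2^(1/3)/(sqrt(318) + 18)^(1/3))/6) + C2*exp(6^(1/3)*c*(6^(1/3)/(sqrt(318) + 18)^(1/3) + (sqrt(318) + 18)^(1/3))/6)*cos(2^(1/3)*3^(1/6)*c*(-3^(2/3)*(sqrt(318) + 18)^(1/3) + 3*2^(1/3)/(sqrt(318) + 18)^(1/3))/6) + C3*exp(-6^(1/3)*c*(6^(1/3)/(sqrt(318) + 18)^(1/3) + (sqrt(318) + 18)^(1/3))/3) + 3*c/8 + 3/32


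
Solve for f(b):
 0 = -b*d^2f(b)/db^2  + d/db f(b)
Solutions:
 f(b) = C1 + C2*b^2


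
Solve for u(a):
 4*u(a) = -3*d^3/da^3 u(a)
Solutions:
 u(a) = C3*exp(-6^(2/3)*a/3) + (C1*sin(2^(2/3)*3^(1/6)*a/2) + C2*cos(2^(2/3)*3^(1/6)*a/2))*exp(6^(2/3)*a/6)


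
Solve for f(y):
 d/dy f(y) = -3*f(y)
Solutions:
 f(y) = C1*exp(-3*y)


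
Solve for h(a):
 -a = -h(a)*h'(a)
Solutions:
 h(a) = -sqrt(C1 + a^2)
 h(a) = sqrt(C1 + a^2)


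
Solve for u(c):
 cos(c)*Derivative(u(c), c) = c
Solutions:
 u(c) = C1 + Integral(c/cos(c), c)


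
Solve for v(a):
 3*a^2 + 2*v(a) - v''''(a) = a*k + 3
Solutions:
 v(a) = C1*exp(-2^(1/4)*a) + C2*exp(2^(1/4)*a) + C3*sin(2^(1/4)*a) + C4*cos(2^(1/4)*a) - 3*a^2/2 + a*k/2 + 3/2


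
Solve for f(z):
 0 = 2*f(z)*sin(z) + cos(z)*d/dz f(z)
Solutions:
 f(z) = C1*cos(z)^2


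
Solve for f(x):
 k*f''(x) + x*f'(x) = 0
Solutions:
 f(x) = C1 + C2*sqrt(k)*erf(sqrt(2)*x*sqrt(1/k)/2)


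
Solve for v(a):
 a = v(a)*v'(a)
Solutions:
 v(a) = -sqrt(C1 + a^2)
 v(a) = sqrt(C1 + a^2)


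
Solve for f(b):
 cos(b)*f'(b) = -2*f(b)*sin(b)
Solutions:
 f(b) = C1*cos(b)^2


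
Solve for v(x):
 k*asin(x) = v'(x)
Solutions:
 v(x) = C1 + k*(x*asin(x) + sqrt(1 - x^2))


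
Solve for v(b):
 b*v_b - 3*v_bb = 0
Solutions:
 v(b) = C1 + C2*erfi(sqrt(6)*b/6)


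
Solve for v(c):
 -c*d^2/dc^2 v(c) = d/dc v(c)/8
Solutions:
 v(c) = C1 + C2*c^(7/8)


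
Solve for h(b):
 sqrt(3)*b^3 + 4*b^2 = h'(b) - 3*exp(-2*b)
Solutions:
 h(b) = C1 + sqrt(3)*b^4/4 + 4*b^3/3 - 3*exp(-2*b)/2


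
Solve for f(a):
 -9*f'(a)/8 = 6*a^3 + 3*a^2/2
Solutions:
 f(a) = C1 - 4*a^4/3 - 4*a^3/9


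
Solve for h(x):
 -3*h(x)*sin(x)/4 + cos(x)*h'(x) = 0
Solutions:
 h(x) = C1/cos(x)^(3/4)


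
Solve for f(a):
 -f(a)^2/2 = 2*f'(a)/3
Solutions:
 f(a) = 4/(C1 + 3*a)


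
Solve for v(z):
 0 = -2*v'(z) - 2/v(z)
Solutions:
 v(z) = -sqrt(C1 - 2*z)
 v(z) = sqrt(C1 - 2*z)


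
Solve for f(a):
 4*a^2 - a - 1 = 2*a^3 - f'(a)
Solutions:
 f(a) = C1 + a^4/2 - 4*a^3/3 + a^2/2 + a


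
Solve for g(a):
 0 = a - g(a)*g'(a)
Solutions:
 g(a) = -sqrt(C1 + a^2)
 g(a) = sqrt(C1 + a^2)


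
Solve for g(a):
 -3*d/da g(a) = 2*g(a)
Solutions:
 g(a) = C1*exp(-2*a/3)


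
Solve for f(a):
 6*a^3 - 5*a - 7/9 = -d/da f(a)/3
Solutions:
 f(a) = C1 - 9*a^4/2 + 15*a^2/2 + 7*a/3


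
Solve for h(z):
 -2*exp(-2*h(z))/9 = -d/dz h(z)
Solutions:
 h(z) = log(-sqrt(C1 + 4*z)) - log(3)
 h(z) = log(C1 + 4*z)/2 - log(3)


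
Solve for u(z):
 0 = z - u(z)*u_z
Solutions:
 u(z) = -sqrt(C1 + z^2)
 u(z) = sqrt(C1 + z^2)


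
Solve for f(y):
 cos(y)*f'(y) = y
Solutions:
 f(y) = C1 + Integral(y/cos(y), y)


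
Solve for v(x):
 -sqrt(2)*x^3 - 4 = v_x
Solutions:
 v(x) = C1 - sqrt(2)*x^4/4 - 4*x


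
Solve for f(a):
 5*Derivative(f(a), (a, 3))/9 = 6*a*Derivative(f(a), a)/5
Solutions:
 f(a) = C1 + Integral(C2*airyai(3*10^(1/3)*a/5) + C3*airybi(3*10^(1/3)*a/5), a)


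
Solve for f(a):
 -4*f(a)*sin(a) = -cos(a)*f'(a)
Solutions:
 f(a) = C1/cos(a)^4


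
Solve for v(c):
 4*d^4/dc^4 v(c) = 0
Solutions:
 v(c) = C1 + C2*c + C3*c^2 + C4*c^3


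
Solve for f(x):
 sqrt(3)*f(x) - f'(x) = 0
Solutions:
 f(x) = C1*exp(sqrt(3)*x)


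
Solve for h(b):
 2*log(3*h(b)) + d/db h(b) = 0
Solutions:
 Integral(1/(log(_y) + log(3)), (_y, h(b)))/2 = C1 - b


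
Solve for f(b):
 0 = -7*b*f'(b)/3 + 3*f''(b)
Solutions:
 f(b) = C1 + C2*erfi(sqrt(14)*b/6)


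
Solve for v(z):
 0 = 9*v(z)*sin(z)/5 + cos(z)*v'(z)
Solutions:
 v(z) = C1*cos(z)^(9/5)


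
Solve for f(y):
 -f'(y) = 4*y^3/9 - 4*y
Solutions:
 f(y) = C1 - y^4/9 + 2*y^2


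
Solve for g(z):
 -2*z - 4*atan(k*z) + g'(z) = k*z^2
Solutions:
 g(z) = C1 + k*z^3/3 + z^2 + 4*Piecewise((z*atan(k*z) - log(k^2*z^2 + 1)/(2*k), Ne(k, 0)), (0, True))


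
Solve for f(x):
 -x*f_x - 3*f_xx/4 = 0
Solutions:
 f(x) = C1 + C2*erf(sqrt(6)*x/3)


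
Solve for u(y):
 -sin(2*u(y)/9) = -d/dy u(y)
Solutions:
 -y + 9*log(cos(2*u(y)/9) - 1)/4 - 9*log(cos(2*u(y)/9) + 1)/4 = C1


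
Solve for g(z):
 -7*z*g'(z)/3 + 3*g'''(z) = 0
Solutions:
 g(z) = C1 + Integral(C2*airyai(21^(1/3)*z/3) + C3*airybi(21^(1/3)*z/3), z)


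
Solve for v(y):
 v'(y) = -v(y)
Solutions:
 v(y) = C1*exp(-y)


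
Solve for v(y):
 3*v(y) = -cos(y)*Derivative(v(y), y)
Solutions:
 v(y) = C1*(sin(y) - 1)^(3/2)/(sin(y) + 1)^(3/2)


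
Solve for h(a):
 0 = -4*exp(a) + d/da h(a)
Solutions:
 h(a) = C1 + 4*exp(a)


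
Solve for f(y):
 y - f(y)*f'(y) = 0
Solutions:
 f(y) = -sqrt(C1 + y^2)
 f(y) = sqrt(C1 + y^2)


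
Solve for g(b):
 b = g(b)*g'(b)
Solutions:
 g(b) = -sqrt(C1 + b^2)
 g(b) = sqrt(C1 + b^2)


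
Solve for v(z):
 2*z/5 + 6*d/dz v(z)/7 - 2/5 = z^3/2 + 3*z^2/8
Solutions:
 v(z) = C1 + 7*z^4/48 + 7*z^3/48 - 7*z^2/30 + 7*z/15


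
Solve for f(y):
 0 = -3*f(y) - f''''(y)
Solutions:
 f(y) = (C1*sin(sqrt(2)*3^(1/4)*y/2) + C2*cos(sqrt(2)*3^(1/4)*y/2))*exp(-sqrt(2)*3^(1/4)*y/2) + (C3*sin(sqrt(2)*3^(1/4)*y/2) + C4*cos(sqrt(2)*3^(1/4)*y/2))*exp(sqrt(2)*3^(1/4)*y/2)


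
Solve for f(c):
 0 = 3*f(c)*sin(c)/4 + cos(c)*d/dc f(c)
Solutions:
 f(c) = C1*cos(c)^(3/4)


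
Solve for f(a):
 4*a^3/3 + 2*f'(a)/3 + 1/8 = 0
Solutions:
 f(a) = C1 - a^4/2 - 3*a/16


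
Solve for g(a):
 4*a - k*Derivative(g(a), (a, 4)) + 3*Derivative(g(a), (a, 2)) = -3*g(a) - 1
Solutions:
 g(a) = C1*exp(-sqrt(2)*a*sqrt((-sqrt(3)*sqrt(4*k + 3) + 3)/k)/2) + C2*exp(sqrt(2)*a*sqrt((-sqrt(3)*sqrt(4*k + 3) + 3)/k)/2) + C3*exp(-sqrt(2)*a*sqrt((sqrt(3)*sqrt(4*k + 3) + 3)/k)/2) + C4*exp(sqrt(2)*a*sqrt((sqrt(3)*sqrt(4*k + 3) + 3)/k)/2) - 4*a/3 - 1/3


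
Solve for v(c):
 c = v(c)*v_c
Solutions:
 v(c) = -sqrt(C1 + c^2)
 v(c) = sqrt(C1 + c^2)


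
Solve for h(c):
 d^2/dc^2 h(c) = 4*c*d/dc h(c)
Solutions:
 h(c) = C1 + C2*erfi(sqrt(2)*c)


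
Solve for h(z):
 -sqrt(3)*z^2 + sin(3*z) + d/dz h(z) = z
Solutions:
 h(z) = C1 + sqrt(3)*z^3/3 + z^2/2 + cos(3*z)/3


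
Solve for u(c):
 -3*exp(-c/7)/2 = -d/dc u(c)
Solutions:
 u(c) = C1 - 21*exp(-c/7)/2


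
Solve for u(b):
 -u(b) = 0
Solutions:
 u(b) = 0


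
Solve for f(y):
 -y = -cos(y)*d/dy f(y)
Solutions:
 f(y) = C1 + Integral(y/cos(y), y)


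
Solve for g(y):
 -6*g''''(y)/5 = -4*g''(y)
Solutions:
 g(y) = C1 + C2*y + C3*exp(-sqrt(30)*y/3) + C4*exp(sqrt(30)*y/3)


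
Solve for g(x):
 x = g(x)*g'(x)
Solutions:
 g(x) = -sqrt(C1 + x^2)
 g(x) = sqrt(C1 + x^2)


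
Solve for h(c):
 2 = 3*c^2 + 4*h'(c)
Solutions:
 h(c) = C1 - c^3/4 + c/2


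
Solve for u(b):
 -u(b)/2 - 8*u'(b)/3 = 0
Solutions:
 u(b) = C1*exp(-3*b/16)


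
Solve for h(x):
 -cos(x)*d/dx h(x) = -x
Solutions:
 h(x) = C1 + Integral(x/cos(x), x)


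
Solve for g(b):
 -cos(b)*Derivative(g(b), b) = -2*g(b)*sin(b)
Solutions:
 g(b) = C1/cos(b)^2


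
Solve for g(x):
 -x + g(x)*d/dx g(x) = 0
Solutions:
 g(x) = -sqrt(C1 + x^2)
 g(x) = sqrt(C1 + x^2)


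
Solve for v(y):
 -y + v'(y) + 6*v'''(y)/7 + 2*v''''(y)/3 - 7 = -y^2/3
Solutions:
 v(y) = C1 + C2*exp(y*(-12 + 6*6^(2/3)/(7*sqrt(2905) + 379)^(1/3) + 6^(1/3)*(7*sqrt(2905) + 379)^(1/3))/28)*sin(2^(1/3)*3^(1/6)*y*(-3^(2/3)*(7*sqrt(2905) + 379)^(1/3) + 18*2^(1/3)/(7*sqrt(2905) + 379)^(1/3))/28) + C3*exp(y*(-12 + 6*6^(2/3)/(7*sqrt(2905) + 379)^(1/3) + 6^(1/3)*(7*sqrt(2905) + 379)^(1/3))/28)*cos(2^(1/3)*3^(1/6)*y*(-3^(2/3)*(7*sqrt(2905) + 379)^(1/3) + 18*2^(1/3)/(7*sqrt(2905) + 379)^(1/3))/28) + C4*exp(-y*(6*6^(2/3)/(7*sqrt(2905) + 379)^(1/3) + 6 + 6^(1/3)*(7*sqrt(2905) + 379)^(1/3))/14) - y^3/9 + y^2/2 + 53*y/7


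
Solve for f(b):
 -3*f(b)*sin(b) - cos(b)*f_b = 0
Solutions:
 f(b) = C1*cos(b)^3


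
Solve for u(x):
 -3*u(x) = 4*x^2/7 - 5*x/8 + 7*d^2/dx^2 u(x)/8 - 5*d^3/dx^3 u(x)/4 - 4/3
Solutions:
 u(x) = C1*exp(x*(-(180*sqrt(33086) + 32743)^(1/3) - 49/(180*sqrt(33086) + 32743)^(1/3) + 14)/60)*sin(sqrt(3)*x*(-(180*sqrt(33086) + 32743)^(1/3) + 49/(180*sqrt(33086) + 32743)^(1/3))/60) + C2*exp(x*(-(180*sqrt(33086) + 32743)^(1/3) - 49/(180*sqrt(33086) + 32743)^(1/3) + 14)/60)*cos(sqrt(3)*x*(-(180*sqrt(33086) + 32743)^(1/3) + 49/(180*sqrt(33086) + 32743)^(1/3))/60) + C3*exp(x*(49/(180*sqrt(33086) + 32743)^(1/3) + 7 + (180*sqrt(33086) + 32743)^(1/3))/30) - 4*x^2/21 + 5*x/24 + 5/9


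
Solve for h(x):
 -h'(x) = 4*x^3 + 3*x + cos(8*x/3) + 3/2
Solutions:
 h(x) = C1 - x^4 - 3*x^2/2 - 3*x/2 - 3*sin(8*x/3)/8


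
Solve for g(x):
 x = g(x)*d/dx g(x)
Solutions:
 g(x) = -sqrt(C1 + x^2)
 g(x) = sqrt(C1 + x^2)


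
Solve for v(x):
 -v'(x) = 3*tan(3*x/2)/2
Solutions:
 v(x) = C1 + log(cos(3*x/2))


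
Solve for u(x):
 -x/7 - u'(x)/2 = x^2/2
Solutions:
 u(x) = C1 - x^3/3 - x^2/7


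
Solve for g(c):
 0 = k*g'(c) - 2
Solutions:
 g(c) = C1 + 2*c/k


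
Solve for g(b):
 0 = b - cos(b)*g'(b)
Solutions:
 g(b) = C1 + Integral(b/cos(b), b)


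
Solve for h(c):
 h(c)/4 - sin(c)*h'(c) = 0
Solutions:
 h(c) = C1*(cos(c) - 1)^(1/8)/(cos(c) + 1)^(1/8)


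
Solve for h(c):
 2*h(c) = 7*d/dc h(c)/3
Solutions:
 h(c) = C1*exp(6*c/7)


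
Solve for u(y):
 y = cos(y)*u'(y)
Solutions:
 u(y) = C1 + Integral(y/cos(y), y)


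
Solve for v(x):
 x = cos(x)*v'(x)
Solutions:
 v(x) = C1 + Integral(x/cos(x), x)


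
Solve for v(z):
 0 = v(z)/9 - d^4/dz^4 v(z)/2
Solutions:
 v(z) = C1*exp(-2^(1/4)*sqrt(3)*z/3) + C2*exp(2^(1/4)*sqrt(3)*z/3) + C3*sin(2^(1/4)*sqrt(3)*z/3) + C4*cos(2^(1/4)*sqrt(3)*z/3)


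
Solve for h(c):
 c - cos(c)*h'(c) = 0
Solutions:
 h(c) = C1 + Integral(c/cos(c), c)


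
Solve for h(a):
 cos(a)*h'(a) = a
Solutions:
 h(a) = C1 + Integral(a/cos(a), a)


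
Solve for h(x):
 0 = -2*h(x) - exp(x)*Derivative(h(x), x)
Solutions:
 h(x) = C1*exp(2*exp(-x))


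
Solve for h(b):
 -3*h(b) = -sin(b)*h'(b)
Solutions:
 h(b) = C1*(cos(b) - 1)^(3/2)/(cos(b) + 1)^(3/2)


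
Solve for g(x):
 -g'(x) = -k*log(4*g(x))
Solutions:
 Integral(1/(log(_y) + 2*log(2)), (_y, g(x))) = C1 + k*x


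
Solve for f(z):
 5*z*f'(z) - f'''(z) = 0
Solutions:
 f(z) = C1 + Integral(C2*airyai(5^(1/3)*z) + C3*airybi(5^(1/3)*z), z)


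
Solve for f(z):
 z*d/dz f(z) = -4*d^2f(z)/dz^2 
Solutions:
 f(z) = C1 + C2*erf(sqrt(2)*z/4)


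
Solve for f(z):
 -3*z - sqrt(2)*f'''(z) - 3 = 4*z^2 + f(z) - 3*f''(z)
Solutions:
 f(z) = -4*z^2 - 3*z + (C1 + C2/sqrt(exp(sqrt(6)*z)) + C3*sqrt(exp(sqrt(6)*z)))*exp(sqrt(2)*z/2) - 27


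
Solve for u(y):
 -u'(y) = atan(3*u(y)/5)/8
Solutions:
 Integral(1/atan(3*_y/5), (_y, u(y))) = C1 - y/8


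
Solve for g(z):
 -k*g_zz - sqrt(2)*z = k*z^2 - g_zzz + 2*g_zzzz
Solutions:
 g(z) = C1 + C2*z + C3*exp(z*(1 - sqrt(1 - 8*k))/4) + C4*exp(z*(sqrt(1 - 8*k) + 1)/4) - z^4/12 + z^3*(-2 - sqrt(2))/(6*k) + z^2*(2 - 1/k - sqrt(2)/(2*k))/k


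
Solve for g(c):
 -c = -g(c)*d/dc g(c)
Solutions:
 g(c) = -sqrt(C1 + c^2)
 g(c) = sqrt(C1 + c^2)


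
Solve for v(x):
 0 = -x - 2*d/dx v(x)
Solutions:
 v(x) = C1 - x^2/4


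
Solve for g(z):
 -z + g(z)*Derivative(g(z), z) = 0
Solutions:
 g(z) = -sqrt(C1 + z^2)
 g(z) = sqrt(C1 + z^2)


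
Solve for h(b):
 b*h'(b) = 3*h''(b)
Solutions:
 h(b) = C1 + C2*erfi(sqrt(6)*b/6)


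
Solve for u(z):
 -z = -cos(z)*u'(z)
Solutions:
 u(z) = C1 + Integral(z/cos(z), z)


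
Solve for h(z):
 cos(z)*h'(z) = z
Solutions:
 h(z) = C1 + Integral(z/cos(z), z)


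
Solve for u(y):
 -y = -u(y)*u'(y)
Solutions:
 u(y) = -sqrt(C1 + y^2)
 u(y) = sqrt(C1 + y^2)


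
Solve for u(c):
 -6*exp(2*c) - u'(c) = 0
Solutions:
 u(c) = C1 - 3*exp(2*c)


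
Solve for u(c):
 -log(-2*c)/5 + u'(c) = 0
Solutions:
 u(c) = C1 + c*log(-c)/5 + c*(-1 + log(2))/5


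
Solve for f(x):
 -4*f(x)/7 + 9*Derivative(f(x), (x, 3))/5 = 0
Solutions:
 f(x) = C3*exp(2940^(1/3)*x/21) + (C1*sin(3^(5/6)*980^(1/3)*x/42) + C2*cos(3^(5/6)*980^(1/3)*x/42))*exp(-2940^(1/3)*x/42)


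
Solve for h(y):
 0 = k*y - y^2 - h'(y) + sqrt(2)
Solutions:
 h(y) = C1 + k*y^2/2 - y^3/3 + sqrt(2)*y


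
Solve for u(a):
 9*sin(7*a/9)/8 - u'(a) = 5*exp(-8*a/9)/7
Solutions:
 u(a) = C1 - 81*cos(7*a/9)/56 + 45*exp(-8*a/9)/56


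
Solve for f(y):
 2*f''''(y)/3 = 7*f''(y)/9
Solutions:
 f(y) = C1 + C2*y + C3*exp(-sqrt(42)*y/6) + C4*exp(sqrt(42)*y/6)


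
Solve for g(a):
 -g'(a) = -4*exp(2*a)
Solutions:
 g(a) = C1 + 2*exp(2*a)


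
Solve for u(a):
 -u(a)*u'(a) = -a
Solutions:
 u(a) = -sqrt(C1 + a^2)
 u(a) = sqrt(C1 + a^2)


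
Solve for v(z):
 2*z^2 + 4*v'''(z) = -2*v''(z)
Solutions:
 v(z) = C1 + C2*z + C3*exp(-z/2) - z^4/12 + 2*z^3/3 - 4*z^2


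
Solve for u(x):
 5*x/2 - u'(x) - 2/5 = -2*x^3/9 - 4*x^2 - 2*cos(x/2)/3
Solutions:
 u(x) = C1 + x^4/18 + 4*x^3/3 + 5*x^2/4 - 2*x/5 + 4*sin(x/2)/3


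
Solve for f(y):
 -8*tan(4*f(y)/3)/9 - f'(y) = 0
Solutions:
 f(y) = -3*asin(C1*exp(-32*y/27))/4 + 3*pi/4
 f(y) = 3*asin(C1*exp(-32*y/27))/4


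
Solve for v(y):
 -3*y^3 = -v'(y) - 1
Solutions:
 v(y) = C1 + 3*y^4/4 - y


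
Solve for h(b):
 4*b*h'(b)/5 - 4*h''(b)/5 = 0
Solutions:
 h(b) = C1 + C2*erfi(sqrt(2)*b/2)


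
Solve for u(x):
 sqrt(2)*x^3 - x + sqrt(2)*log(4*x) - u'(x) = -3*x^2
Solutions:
 u(x) = C1 + sqrt(2)*x^4/4 + x^3 - x^2/2 + sqrt(2)*x*log(x) - sqrt(2)*x + 2*sqrt(2)*x*log(2)


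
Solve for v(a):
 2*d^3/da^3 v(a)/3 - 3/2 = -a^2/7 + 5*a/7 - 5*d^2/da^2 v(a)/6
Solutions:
 v(a) = C1 + C2*a + C3*exp(-5*a/4) - a^4/70 + 33*a^3/175 + 783*a^2/1750


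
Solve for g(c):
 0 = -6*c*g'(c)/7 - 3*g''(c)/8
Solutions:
 g(c) = C1 + C2*erf(2*sqrt(14)*c/7)


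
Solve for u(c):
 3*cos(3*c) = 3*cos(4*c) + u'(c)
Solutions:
 u(c) = C1 + sin(3*c) - 3*sin(4*c)/4


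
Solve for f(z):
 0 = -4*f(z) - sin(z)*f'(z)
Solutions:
 f(z) = C1*(cos(z)^2 + 2*cos(z) + 1)/(cos(z)^2 - 2*cos(z) + 1)


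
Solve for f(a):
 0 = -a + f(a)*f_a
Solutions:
 f(a) = -sqrt(C1 + a^2)
 f(a) = sqrt(C1 + a^2)


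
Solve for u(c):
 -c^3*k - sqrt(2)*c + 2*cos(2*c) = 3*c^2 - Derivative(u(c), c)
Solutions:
 u(c) = C1 + c^4*k/4 + c^3 + sqrt(2)*c^2/2 - sin(2*c)


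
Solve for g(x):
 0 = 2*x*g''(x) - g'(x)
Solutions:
 g(x) = C1 + C2*x^(3/2)


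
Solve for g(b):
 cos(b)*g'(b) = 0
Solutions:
 g(b) = C1


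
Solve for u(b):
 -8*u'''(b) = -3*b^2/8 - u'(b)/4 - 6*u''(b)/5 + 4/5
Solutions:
 u(b) = C1 + C2*exp(b*(3 - sqrt(59))/40) + C3*exp(b*(3 + sqrt(59))/40) - b^3/2 + 36*b^2/5 - 4048*b/25


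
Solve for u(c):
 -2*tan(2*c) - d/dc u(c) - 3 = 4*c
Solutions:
 u(c) = C1 - 2*c^2 - 3*c + log(cos(2*c))


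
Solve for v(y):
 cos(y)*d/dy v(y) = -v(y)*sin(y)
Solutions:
 v(y) = C1*cos(y)


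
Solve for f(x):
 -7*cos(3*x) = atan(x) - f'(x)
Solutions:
 f(x) = C1 + x*atan(x) - log(x^2 + 1)/2 + 7*sin(3*x)/3


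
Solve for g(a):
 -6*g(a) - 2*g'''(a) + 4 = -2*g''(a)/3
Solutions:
 g(a) = C1*exp(a*(2*2^(1/3)/(27*sqrt(6549) + 2185)^(1/3) + 4 + 2^(2/3)*(27*sqrt(6549) + 2185)^(1/3))/36)*sin(2^(1/3)*sqrt(3)*a*(-2^(1/3)*(27*sqrt(6549) + 2185)^(1/3) + 2/(27*sqrt(6549) + 2185)^(1/3))/36) + C2*exp(a*(2*2^(1/3)/(27*sqrt(6549) + 2185)^(1/3) + 4 + 2^(2/3)*(27*sqrt(6549) + 2185)^(1/3))/36)*cos(2^(1/3)*sqrt(3)*a*(-2^(1/3)*(27*sqrt(6549) + 2185)^(1/3) + 2/(27*sqrt(6549) + 2185)^(1/3))/36) + C3*exp(a*(-2^(2/3)*(27*sqrt(6549) + 2185)^(1/3) - 2*2^(1/3)/(27*sqrt(6549) + 2185)^(1/3) + 2)/18) + 2/3


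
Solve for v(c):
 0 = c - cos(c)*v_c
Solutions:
 v(c) = C1 + Integral(c/cos(c), c)


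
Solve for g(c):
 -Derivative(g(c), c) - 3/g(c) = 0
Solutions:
 g(c) = -sqrt(C1 - 6*c)
 g(c) = sqrt(C1 - 6*c)


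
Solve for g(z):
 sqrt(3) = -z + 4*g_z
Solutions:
 g(z) = C1 + z^2/8 + sqrt(3)*z/4


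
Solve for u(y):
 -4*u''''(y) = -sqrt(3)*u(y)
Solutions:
 u(y) = C1*exp(-sqrt(2)*3^(1/8)*y/2) + C2*exp(sqrt(2)*3^(1/8)*y/2) + C3*sin(sqrt(2)*3^(1/8)*y/2) + C4*cos(sqrt(2)*3^(1/8)*y/2)


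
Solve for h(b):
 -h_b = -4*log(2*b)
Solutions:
 h(b) = C1 + 4*b*log(b) - 4*b + b*log(16)


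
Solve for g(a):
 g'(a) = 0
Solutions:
 g(a) = C1


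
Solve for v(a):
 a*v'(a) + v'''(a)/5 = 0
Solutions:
 v(a) = C1 + Integral(C2*airyai(-5^(1/3)*a) + C3*airybi(-5^(1/3)*a), a)


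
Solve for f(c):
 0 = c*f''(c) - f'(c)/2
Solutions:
 f(c) = C1 + C2*c^(3/2)


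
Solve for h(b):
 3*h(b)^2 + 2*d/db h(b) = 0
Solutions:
 h(b) = 2/(C1 + 3*b)


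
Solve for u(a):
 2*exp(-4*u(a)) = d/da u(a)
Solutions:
 u(a) = log(-I*(C1 + 8*a)^(1/4))
 u(a) = log(I*(C1 + 8*a)^(1/4))
 u(a) = log(-(C1 + 8*a)^(1/4))
 u(a) = log(C1 + 8*a)/4


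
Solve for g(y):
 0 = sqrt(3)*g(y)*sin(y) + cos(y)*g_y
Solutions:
 g(y) = C1*cos(y)^(sqrt(3))


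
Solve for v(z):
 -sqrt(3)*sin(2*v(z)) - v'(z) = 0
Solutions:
 v(z) = pi - acos((-C1 - exp(4*sqrt(3)*z))/(C1 - exp(4*sqrt(3)*z)))/2
 v(z) = acos((-C1 - exp(4*sqrt(3)*z))/(C1 - exp(4*sqrt(3)*z)))/2


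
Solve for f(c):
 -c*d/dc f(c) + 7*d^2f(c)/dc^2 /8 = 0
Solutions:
 f(c) = C1 + C2*erfi(2*sqrt(7)*c/7)


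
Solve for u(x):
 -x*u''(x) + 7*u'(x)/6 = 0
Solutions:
 u(x) = C1 + C2*x^(13/6)


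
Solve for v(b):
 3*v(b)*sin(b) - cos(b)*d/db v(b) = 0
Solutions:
 v(b) = C1/cos(b)^3


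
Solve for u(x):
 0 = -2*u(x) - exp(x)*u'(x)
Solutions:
 u(x) = C1*exp(2*exp(-x))


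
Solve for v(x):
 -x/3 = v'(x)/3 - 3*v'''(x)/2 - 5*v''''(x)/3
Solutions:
 v(x) = C1 + C2*exp(-x*(9/(10*sqrt(46) + 73)^(1/3) + (10*sqrt(46) + 73)^(1/3) + 6)/20)*sin(sqrt(3)*x*(-(10*sqrt(46) + 73)^(1/3) + 9/(10*sqrt(46) + 73)^(1/3))/20) + C3*exp(-x*(9/(10*sqrt(46) + 73)^(1/3) + (10*sqrt(46) + 73)^(1/3) + 6)/20)*cos(sqrt(3)*x*(-(10*sqrt(46) + 73)^(1/3) + 9/(10*sqrt(46) + 73)^(1/3))/20) + C4*exp(x*(-3 + 9/(10*sqrt(46) + 73)^(1/3) + (10*sqrt(46) + 73)^(1/3))/10) - x^2/2


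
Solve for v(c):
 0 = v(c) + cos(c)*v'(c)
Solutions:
 v(c) = C1*sqrt(sin(c) - 1)/sqrt(sin(c) + 1)


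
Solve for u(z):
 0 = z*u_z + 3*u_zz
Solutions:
 u(z) = C1 + C2*erf(sqrt(6)*z/6)


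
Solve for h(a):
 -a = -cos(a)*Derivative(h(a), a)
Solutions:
 h(a) = C1 + Integral(a/cos(a), a)


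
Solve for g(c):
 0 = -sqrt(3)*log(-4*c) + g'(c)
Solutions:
 g(c) = C1 + sqrt(3)*c*log(-c) + sqrt(3)*c*(-1 + 2*log(2))


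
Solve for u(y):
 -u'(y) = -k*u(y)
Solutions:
 u(y) = C1*exp(k*y)


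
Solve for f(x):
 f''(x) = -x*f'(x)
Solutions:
 f(x) = C1 + C2*erf(sqrt(2)*x/2)


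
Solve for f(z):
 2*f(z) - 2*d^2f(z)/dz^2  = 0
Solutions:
 f(z) = C1*exp(-z) + C2*exp(z)


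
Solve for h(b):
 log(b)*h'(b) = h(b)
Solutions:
 h(b) = C1*exp(li(b))


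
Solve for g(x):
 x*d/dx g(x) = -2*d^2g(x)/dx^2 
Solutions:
 g(x) = C1 + C2*erf(x/2)


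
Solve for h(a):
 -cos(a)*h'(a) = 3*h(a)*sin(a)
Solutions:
 h(a) = C1*cos(a)^3


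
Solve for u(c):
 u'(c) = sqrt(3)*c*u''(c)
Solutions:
 u(c) = C1 + C2*c^(sqrt(3)/3 + 1)


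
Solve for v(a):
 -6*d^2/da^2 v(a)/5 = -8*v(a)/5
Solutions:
 v(a) = C1*exp(-2*sqrt(3)*a/3) + C2*exp(2*sqrt(3)*a/3)


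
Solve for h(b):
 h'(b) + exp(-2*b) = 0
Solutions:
 h(b) = C1 + exp(-2*b)/2


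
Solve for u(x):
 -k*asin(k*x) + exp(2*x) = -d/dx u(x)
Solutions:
 u(x) = C1 + k*Piecewise((x*asin(k*x) + sqrt(-k^2*x^2 + 1)/k, Ne(k, 0)), (0, True)) - exp(2*x)/2


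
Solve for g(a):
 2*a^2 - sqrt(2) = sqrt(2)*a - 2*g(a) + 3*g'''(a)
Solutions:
 g(a) = C3*exp(2^(1/3)*3^(2/3)*a/3) - a^2 + sqrt(2)*a/2 + (C1*sin(2^(1/3)*3^(1/6)*a/2) + C2*cos(2^(1/3)*3^(1/6)*a/2))*exp(-2^(1/3)*3^(2/3)*a/6) + sqrt(2)/2


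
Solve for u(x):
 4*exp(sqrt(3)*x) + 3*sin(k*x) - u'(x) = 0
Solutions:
 u(x) = C1 + 4*sqrt(3)*exp(sqrt(3)*x)/3 - 3*cos(k*x)/k


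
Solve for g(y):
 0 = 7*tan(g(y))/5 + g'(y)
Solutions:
 g(y) = pi - asin(C1*exp(-7*y/5))
 g(y) = asin(C1*exp(-7*y/5))


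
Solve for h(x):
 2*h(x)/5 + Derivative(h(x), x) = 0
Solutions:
 h(x) = C1*exp(-2*x/5)


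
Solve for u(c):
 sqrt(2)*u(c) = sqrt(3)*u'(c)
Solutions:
 u(c) = C1*exp(sqrt(6)*c/3)


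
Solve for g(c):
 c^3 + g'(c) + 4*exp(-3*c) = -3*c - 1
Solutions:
 g(c) = C1 - c^4/4 - 3*c^2/2 - c + 4*exp(-3*c)/3


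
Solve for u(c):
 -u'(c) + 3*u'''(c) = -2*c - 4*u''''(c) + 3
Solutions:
 u(c) = C1 + C2*exp(-c*((4*sqrt(3) + 7)^(-1/3) + 2 + (4*sqrt(3) + 7)^(1/3))/8)*sin(sqrt(3)*c*(-(4*sqrt(3) + 7)^(1/3) + (4*sqrt(3) + 7)^(-1/3))/8) + C3*exp(-c*((4*sqrt(3) + 7)^(-1/3) + 2 + (4*sqrt(3) + 7)^(1/3))/8)*cos(sqrt(3)*c*(-(4*sqrt(3) + 7)^(1/3) + (4*sqrt(3) + 7)^(-1/3))/8) + C4*exp(c*(-1 + (4*sqrt(3) + 7)^(-1/3) + (4*sqrt(3) + 7)^(1/3))/4) + c^2 - 3*c


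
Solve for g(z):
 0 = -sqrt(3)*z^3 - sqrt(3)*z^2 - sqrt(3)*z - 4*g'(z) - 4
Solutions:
 g(z) = C1 - sqrt(3)*z^4/16 - sqrt(3)*z^3/12 - sqrt(3)*z^2/8 - z


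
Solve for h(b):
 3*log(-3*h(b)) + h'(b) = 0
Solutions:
 Integral(1/(log(-_y) + log(3)), (_y, h(b)))/3 = C1 - b


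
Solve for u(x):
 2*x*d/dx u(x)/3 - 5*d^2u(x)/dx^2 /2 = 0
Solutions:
 u(x) = C1 + C2*erfi(sqrt(30)*x/15)


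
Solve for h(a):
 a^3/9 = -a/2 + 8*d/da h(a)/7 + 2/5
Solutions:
 h(a) = C1 + 7*a^4/288 + 7*a^2/32 - 7*a/20


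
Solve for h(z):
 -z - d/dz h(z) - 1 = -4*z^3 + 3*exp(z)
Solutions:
 h(z) = C1 + z^4 - z^2/2 - z - 3*exp(z)


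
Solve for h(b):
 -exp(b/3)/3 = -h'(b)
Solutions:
 h(b) = C1 + exp(b/3)


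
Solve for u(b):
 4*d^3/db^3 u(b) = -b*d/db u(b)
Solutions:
 u(b) = C1 + Integral(C2*airyai(-2^(1/3)*b/2) + C3*airybi(-2^(1/3)*b/2), b)


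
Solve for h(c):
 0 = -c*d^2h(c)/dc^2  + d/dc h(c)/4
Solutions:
 h(c) = C1 + C2*c^(5/4)


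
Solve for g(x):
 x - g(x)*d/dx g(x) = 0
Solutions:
 g(x) = -sqrt(C1 + x^2)
 g(x) = sqrt(C1 + x^2)


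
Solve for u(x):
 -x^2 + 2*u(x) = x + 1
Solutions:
 u(x) = x^2/2 + x/2 + 1/2


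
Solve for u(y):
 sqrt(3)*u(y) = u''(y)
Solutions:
 u(y) = C1*exp(-3^(1/4)*y) + C2*exp(3^(1/4)*y)


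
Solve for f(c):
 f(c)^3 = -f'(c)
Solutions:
 f(c) = -sqrt(2)*sqrt(-1/(C1 - c))/2
 f(c) = sqrt(2)*sqrt(-1/(C1 - c))/2


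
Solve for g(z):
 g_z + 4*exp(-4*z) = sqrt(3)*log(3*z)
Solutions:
 g(z) = C1 + sqrt(3)*z*log(z) + sqrt(3)*z*(-1 + log(3)) + exp(-4*z)


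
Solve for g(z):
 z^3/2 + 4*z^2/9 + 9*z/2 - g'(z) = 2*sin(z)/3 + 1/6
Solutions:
 g(z) = C1 + z^4/8 + 4*z^3/27 + 9*z^2/4 - z/6 + 2*cos(z)/3


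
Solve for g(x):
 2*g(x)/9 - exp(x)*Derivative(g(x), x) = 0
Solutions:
 g(x) = C1*exp(-2*exp(-x)/9)


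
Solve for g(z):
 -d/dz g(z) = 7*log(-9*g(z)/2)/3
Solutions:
 3*Integral(1/(log(-_y) - log(2) + 2*log(3)), (_y, g(z)))/7 = C1 - z


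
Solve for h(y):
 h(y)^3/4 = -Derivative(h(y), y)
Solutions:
 h(y) = -sqrt(2)*sqrt(-1/(C1 - y))
 h(y) = sqrt(2)*sqrt(-1/(C1 - y))


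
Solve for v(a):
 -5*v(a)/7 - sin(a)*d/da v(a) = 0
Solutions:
 v(a) = C1*(cos(a) + 1)^(5/14)/(cos(a) - 1)^(5/14)


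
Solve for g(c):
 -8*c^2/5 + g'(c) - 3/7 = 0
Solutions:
 g(c) = C1 + 8*c^3/15 + 3*c/7


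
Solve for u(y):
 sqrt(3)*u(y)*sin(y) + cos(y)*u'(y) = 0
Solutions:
 u(y) = C1*cos(y)^(sqrt(3))


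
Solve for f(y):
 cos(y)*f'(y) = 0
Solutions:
 f(y) = C1


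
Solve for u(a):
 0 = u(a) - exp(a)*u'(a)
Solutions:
 u(a) = C1*exp(-exp(-a))


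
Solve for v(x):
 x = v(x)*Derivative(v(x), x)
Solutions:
 v(x) = -sqrt(C1 + x^2)
 v(x) = sqrt(C1 + x^2)


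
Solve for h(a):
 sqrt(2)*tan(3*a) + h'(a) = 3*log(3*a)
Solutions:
 h(a) = C1 + 3*a*log(a) - 3*a + 3*a*log(3) + sqrt(2)*log(cos(3*a))/3


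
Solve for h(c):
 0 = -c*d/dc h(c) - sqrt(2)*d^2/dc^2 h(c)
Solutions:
 h(c) = C1 + C2*erf(2^(1/4)*c/2)


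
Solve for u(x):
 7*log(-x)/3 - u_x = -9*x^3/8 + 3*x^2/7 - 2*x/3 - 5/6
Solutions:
 u(x) = C1 + 9*x^4/32 - x^3/7 + x^2/3 + 7*x*log(-x)/3 - 3*x/2


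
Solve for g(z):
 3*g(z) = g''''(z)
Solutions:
 g(z) = C1*exp(-3^(1/4)*z) + C2*exp(3^(1/4)*z) + C3*sin(3^(1/4)*z) + C4*cos(3^(1/4)*z)


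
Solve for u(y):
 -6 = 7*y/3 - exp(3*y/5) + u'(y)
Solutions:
 u(y) = C1 - 7*y^2/6 - 6*y + 5*exp(3*y/5)/3


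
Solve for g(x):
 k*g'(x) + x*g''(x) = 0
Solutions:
 g(x) = C1 + x^(1 - re(k))*(C2*sin(log(x)*Abs(im(k))) + C3*cos(log(x)*im(k)))


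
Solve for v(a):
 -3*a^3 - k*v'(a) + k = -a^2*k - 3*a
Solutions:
 v(a) = C1 - 3*a^4/(4*k) + a^3/3 + 3*a^2/(2*k) + a


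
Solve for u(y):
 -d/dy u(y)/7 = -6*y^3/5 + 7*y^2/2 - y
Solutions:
 u(y) = C1 + 21*y^4/10 - 49*y^3/6 + 7*y^2/2


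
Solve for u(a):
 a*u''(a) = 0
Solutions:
 u(a) = C1 + C2*a


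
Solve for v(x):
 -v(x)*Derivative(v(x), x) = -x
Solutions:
 v(x) = -sqrt(C1 + x^2)
 v(x) = sqrt(C1 + x^2)


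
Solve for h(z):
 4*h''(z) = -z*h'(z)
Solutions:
 h(z) = C1 + C2*erf(sqrt(2)*z/4)


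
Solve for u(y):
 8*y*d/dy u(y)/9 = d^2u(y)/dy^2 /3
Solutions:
 u(y) = C1 + C2*erfi(2*sqrt(3)*y/3)


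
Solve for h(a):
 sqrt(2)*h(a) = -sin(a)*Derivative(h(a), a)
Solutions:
 h(a) = C1*(cos(a) + 1)^(sqrt(2)/2)/(cos(a) - 1)^(sqrt(2)/2)


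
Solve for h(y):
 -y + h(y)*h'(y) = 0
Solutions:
 h(y) = -sqrt(C1 + y^2)
 h(y) = sqrt(C1 + y^2)


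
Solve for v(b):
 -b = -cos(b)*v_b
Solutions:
 v(b) = C1 + Integral(b/cos(b), b)


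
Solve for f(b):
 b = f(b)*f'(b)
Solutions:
 f(b) = -sqrt(C1 + b^2)
 f(b) = sqrt(C1 + b^2)


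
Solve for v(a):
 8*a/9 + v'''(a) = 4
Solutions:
 v(a) = C1 + C2*a + C3*a^2 - a^4/27 + 2*a^3/3


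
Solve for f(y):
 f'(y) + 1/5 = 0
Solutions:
 f(y) = C1 - y/5


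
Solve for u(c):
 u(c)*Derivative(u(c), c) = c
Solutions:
 u(c) = -sqrt(C1 + c^2)
 u(c) = sqrt(C1 + c^2)


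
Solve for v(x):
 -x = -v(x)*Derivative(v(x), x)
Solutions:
 v(x) = -sqrt(C1 + x^2)
 v(x) = sqrt(C1 + x^2)


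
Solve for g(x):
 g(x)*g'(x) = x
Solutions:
 g(x) = -sqrt(C1 + x^2)
 g(x) = sqrt(C1 + x^2)


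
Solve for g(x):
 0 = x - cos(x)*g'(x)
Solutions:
 g(x) = C1 + Integral(x/cos(x), x)


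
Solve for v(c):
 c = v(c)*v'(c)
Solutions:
 v(c) = -sqrt(C1 + c^2)
 v(c) = sqrt(C1 + c^2)


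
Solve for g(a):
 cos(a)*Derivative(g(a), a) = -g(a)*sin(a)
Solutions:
 g(a) = C1*cos(a)


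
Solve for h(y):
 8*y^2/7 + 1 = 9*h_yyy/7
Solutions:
 h(y) = C1 + C2*y + C3*y^2 + 2*y^5/135 + 7*y^3/54


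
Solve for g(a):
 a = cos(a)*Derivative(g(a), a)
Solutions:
 g(a) = C1 + Integral(a/cos(a), a)


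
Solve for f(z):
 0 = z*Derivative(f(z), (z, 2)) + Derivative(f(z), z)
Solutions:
 f(z) = C1 + C2*log(z)


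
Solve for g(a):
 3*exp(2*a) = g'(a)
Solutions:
 g(a) = C1 + 3*exp(2*a)/2


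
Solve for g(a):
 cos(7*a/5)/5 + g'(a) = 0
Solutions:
 g(a) = C1 - sin(7*a/5)/7


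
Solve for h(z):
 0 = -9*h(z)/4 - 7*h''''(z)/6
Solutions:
 h(z) = (C1*sin(2^(1/4)*21^(3/4)*z/14) + C2*cos(2^(1/4)*21^(3/4)*z/14))*exp(-2^(1/4)*21^(3/4)*z/14) + (C3*sin(2^(1/4)*21^(3/4)*z/14) + C4*cos(2^(1/4)*21^(3/4)*z/14))*exp(2^(1/4)*21^(3/4)*z/14)


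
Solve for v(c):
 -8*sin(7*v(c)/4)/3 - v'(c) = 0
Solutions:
 8*c/3 + 2*log(cos(7*v(c)/4) - 1)/7 - 2*log(cos(7*v(c)/4) + 1)/7 = C1


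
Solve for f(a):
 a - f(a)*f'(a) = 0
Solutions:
 f(a) = -sqrt(C1 + a^2)
 f(a) = sqrt(C1 + a^2)


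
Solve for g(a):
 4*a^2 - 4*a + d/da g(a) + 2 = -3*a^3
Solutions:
 g(a) = C1 - 3*a^4/4 - 4*a^3/3 + 2*a^2 - 2*a


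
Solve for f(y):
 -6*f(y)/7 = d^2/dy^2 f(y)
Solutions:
 f(y) = C1*sin(sqrt(42)*y/7) + C2*cos(sqrt(42)*y/7)


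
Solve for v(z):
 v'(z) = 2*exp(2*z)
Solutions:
 v(z) = C1 + exp(2*z)


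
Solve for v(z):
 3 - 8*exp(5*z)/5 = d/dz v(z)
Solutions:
 v(z) = C1 + 3*z - 8*exp(5*z)/25


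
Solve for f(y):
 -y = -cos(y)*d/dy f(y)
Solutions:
 f(y) = C1 + Integral(y/cos(y), y)


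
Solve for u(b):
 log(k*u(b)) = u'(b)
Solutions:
 li(k*u(b))/k = C1 + b


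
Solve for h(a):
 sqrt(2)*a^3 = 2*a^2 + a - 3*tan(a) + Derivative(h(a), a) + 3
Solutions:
 h(a) = C1 + sqrt(2)*a^4/4 - 2*a^3/3 - a^2/2 - 3*a - 3*log(cos(a))


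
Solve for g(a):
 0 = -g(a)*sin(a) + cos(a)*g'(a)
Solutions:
 g(a) = C1/cos(a)


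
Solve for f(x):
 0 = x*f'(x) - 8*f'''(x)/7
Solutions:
 f(x) = C1 + Integral(C2*airyai(7^(1/3)*x/2) + C3*airybi(7^(1/3)*x/2), x)


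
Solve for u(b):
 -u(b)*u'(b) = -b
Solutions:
 u(b) = -sqrt(C1 + b^2)
 u(b) = sqrt(C1 + b^2)


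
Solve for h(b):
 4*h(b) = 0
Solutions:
 h(b) = 0


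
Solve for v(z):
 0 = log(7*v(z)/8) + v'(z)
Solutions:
 -Integral(1/(-log(_y) - log(7) + 3*log(2)), (_y, v(z))) = C1 - z


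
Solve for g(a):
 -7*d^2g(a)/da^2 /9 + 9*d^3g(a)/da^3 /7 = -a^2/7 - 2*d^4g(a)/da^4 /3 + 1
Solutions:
 g(a) = C1 + C2*a + C3*exp(a*(-81 + sqrt(14793))/84) + C4*exp(-a*(81 + sqrt(14793))/84) + 3*a^4/196 + 243*a^3/2401 + 3879*a^2/235298


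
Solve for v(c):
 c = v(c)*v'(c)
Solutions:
 v(c) = -sqrt(C1 + c^2)
 v(c) = sqrt(C1 + c^2)


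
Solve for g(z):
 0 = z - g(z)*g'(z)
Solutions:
 g(z) = -sqrt(C1 + z^2)
 g(z) = sqrt(C1 + z^2)


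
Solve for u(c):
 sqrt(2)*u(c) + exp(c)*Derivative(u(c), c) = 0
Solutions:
 u(c) = C1*exp(sqrt(2)*exp(-c))


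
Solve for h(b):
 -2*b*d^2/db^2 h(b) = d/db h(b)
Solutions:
 h(b) = C1 + C2*sqrt(b)


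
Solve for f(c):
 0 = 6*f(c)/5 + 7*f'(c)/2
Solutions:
 f(c) = C1*exp(-12*c/35)


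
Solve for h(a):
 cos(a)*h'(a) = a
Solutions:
 h(a) = C1 + Integral(a/cos(a), a)


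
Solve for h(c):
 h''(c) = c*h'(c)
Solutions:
 h(c) = C1 + C2*erfi(sqrt(2)*c/2)


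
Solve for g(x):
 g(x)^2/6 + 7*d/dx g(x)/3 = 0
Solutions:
 g(x) = 14/(C1 + x)


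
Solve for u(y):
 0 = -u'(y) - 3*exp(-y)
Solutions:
 u(y) = C1 + 3*exp(-y)


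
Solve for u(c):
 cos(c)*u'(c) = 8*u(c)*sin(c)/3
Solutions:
 u(c) = C1/cos(c)^(8/3)


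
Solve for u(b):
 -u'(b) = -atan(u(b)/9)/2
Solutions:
 Integral(1/atan(_y/9), (_y, u(b))) = C1 + b/2


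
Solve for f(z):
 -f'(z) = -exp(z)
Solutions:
 f(z) = C1 + exp(z)


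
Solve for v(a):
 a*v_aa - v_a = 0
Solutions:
 v(a) = C1 + C2*a^2


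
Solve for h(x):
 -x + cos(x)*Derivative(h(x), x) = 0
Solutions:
 h(x) = C1 + Integral(x/cos(x), x)


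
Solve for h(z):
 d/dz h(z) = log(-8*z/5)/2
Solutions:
 h(z) = C1 + z*log(-z)/2 + z*(-log(5) - 1 + 3*log(2))/2


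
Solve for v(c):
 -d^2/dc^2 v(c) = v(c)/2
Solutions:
 v(c) = C1*sin(sqrt(2)*c/2) + C2*cos(sqrt(2)*c/2)


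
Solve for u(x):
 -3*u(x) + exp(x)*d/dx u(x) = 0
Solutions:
 u(x) = C1*exp(-3*exp(-x))


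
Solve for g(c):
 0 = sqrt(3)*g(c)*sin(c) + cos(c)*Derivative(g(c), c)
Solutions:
 g(c) = C1*cos(c)^(sqrt(3))


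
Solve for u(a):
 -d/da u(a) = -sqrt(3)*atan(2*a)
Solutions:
 u(a) = C1 + sqrt(3)*(a*atan(2*a) - log(4*a^2 + 1)/4)


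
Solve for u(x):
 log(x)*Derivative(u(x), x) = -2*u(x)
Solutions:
 u(x) = C1*exp(-2*li(x))


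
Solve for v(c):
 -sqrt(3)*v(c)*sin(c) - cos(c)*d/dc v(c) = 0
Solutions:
 v(c) = C1*cos(c)^(sqrt(3))


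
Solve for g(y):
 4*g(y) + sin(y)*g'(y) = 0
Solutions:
 g(y) = C1*(cos(y)^2 + 2*cos(y) + 1)/(cos(y)^2 - 2*cos(y) + 1)


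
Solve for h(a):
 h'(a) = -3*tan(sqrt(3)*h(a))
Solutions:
 h(a) = sqrt(3)*(pi - asin(C1*exp(-3*sqrt(3)*a)))/3
 h(a) = sqrt(3)*asin(C1*exp(-3*sqrt(3)*a))/3


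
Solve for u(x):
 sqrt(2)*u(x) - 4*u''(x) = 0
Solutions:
 u(x) = C1*exp(-2^(1/4)*x/2) + C2*exp(2^(1/4)*x/2)


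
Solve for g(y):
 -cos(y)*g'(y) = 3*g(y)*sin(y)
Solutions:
 g(y) = C1*cos(y)^3


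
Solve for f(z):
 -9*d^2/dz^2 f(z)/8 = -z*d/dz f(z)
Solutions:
 f(z) = C1 + C2*erfi(2*z/3)


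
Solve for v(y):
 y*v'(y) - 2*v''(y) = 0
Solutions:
 v(y) = C1 + C2*erfi(y/2)


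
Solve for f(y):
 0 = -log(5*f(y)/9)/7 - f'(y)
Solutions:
 -7*Integral(1/(-log(_y) - log(5) + 2*log(3)), (_y, f(y))) = C1 - y


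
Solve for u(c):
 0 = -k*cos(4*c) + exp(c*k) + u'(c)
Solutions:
 u(c) = C1 + k*sin(4*c)/4 - exp(c*k)/k


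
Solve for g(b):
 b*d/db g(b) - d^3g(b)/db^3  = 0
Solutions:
 g(b) = C1 + Integral(C2*airyai(b) + C3*airybi(b), b)


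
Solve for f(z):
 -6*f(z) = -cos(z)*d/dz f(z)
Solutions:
 f(z) = C1*(sin(z)^3 + 3*sin(z)^2 + 3*sin(z) + 1)/(sin(z)^3 - 3*sin(z)^2 + 3*sin(z) - 1)


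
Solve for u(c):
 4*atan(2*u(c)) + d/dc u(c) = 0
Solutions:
 Integral(1/atan(2*_y), (_y, u(c))) = C1 - 4*c


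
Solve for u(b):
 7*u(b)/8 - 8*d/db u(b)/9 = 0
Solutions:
 u(b) = C1*exp(63*b/64)


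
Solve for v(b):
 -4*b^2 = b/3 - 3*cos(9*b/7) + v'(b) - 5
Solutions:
 v(b) = C1 - 4*b^3/3 - b^2/6 + 5*b + 7*sin(9*b/7)/3


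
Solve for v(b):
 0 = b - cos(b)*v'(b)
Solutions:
 v(b) = C1 + Integral(b/cos(b), b)


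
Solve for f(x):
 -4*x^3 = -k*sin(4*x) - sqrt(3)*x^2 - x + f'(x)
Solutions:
 f(x) = C1 - k*cos(4*x)/4 - x^4 + sqrt(3)*x^3/3 + x^2/2


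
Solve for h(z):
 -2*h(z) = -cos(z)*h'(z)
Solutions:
 h(z) = C1*(sin(z) + 1)/(sin(z) - 1)


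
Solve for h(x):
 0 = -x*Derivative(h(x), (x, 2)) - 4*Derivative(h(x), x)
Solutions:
 h(x) = C1 + C2/x^3


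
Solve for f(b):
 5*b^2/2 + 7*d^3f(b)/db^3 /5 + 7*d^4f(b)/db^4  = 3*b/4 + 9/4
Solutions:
 f(b) = C1 + C2*b + C3*b^2 + C4*exp(-b/5) - 5*b^5/168 + 515*b^4/672 - 1265*b^3/84


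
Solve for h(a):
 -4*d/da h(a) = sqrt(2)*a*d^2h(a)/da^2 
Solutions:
 h(a) = C1 + C2*a^(1 - 2*sqrt(2))


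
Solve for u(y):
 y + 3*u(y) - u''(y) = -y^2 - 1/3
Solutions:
 u(y) = C1*exp(-sqrt(3)*y) + C2*exp(sqrt(3)*y) - y^2/3 - y/3 - 1/3


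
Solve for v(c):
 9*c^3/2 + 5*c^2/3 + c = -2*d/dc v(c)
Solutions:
 v(c) = C1 - 9*c^4/16 - 5*c^3/18 - c^2/4


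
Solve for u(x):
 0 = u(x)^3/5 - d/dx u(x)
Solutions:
 u(x) = -sqrt(10)*sqrt(-1/(C1 + x))/2
 u(x) = sqrt(10)*sqrt(-1/(C1 + x))/2


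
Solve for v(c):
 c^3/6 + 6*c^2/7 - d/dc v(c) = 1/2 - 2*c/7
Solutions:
 v(c) = C1 + c^4/24 + 2*c^3/7 + c^2/7 - c/2


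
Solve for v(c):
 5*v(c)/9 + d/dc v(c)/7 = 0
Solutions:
 v(c) = C1*exp(-35*c/9)


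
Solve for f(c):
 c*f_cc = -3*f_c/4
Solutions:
 f(c) = C1 + C2*c^(1/4)


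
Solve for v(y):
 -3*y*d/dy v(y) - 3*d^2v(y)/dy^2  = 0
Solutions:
 v(y) = C1 + C2*erf(sqrt(2)*y/2)


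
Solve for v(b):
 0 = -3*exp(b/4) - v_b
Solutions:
 v(b) = C1 - 12*exp(b/4)


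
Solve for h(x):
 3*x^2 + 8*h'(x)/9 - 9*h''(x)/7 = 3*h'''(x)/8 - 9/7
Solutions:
 h(x) = C1 + C2*exp(4*x*(-27 + sqrt(1317))/63) + C3*exp(-4*x*(27 + sqrt(1317))/63) - 9*x^3/8 - 2187*x^2/448 - 57753*x/3136


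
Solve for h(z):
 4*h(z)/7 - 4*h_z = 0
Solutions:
 h(z) = C1*exp(z/7)


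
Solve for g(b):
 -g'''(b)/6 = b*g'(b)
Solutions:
 g(b) = C1 + Integral(C2*airyai(-6^(1/3)*b) + C3*airybi(-6^(1/3)*b), b)


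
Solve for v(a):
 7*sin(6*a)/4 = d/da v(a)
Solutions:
 v(a) = C1 - 7*cos(6*a)/24


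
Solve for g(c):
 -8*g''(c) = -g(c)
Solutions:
 g(c) = C1*exp(-sqrt(2)*c/4) + C2*exp(sqrt(2)*c/4)


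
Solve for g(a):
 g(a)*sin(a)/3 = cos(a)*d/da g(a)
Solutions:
 g(a) = C1/cos(a)^(1/3)
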